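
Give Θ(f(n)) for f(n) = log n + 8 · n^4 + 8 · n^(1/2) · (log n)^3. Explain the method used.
f(n) ∈ Θ(n^4)

Compare the terms by growth order. For large n, n^a · (log n)^b dominates n^a' · (log n)^b' iff a > a', or (a = a' and b > b'). Ranking the 3 terms shows the dominant one is 8 · n^4. Hence f(n) ∈ Θ(n^4).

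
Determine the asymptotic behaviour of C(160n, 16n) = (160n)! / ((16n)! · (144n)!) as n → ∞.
C(160n, 16n) ~ (10000000000/387420489)^(16n) · sqrt(5/(9π·16n))

Write N = 16n. Apply Stirling to each factorial:
  (10N)! ~ sqrt(2π·10N) · (10N/e)^(10N),
  N! ~ sqrt(2π N) · (N/e)^N,
  (9N)! ~ sqrt(2π·9N) · (9N/e)^(9N).
The exponential factors combine to (10N)^(10N) / (N^N · (9N)^(9N)) = 10^(10N)/9^(9N) = (10^10/9^9)^N = (10000000000/387420489)^N.
The square-root prefactors combine to sqrt(2π·10N) / (sqrt(2π N)·sqrt(2π·9N)) = sqrt(10 / (2π·9·N)) = sqrt(5/(9π·16n)).
Substituting N = 16n: C(160n, 16n) ~ (10000000000/387420489)^(16n) · sqrt(5/(9π·16n)).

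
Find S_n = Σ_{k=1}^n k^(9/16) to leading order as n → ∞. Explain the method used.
S_n ~ (16/25) · n^(25/16)

Integral comparison: Σ_{k=1}^n k^(9/16) = ∫_0^n x^(9/16) dx + O(n^(9/16)). The integral is n^(1 + 9/16) / (1 + 9/16) = n^((9+16)/16) / ((9+16)/16) = (16/25) · n^(25/16).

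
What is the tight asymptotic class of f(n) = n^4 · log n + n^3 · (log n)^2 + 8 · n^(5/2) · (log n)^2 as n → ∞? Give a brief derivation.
f(n) ∈ Θ(n^4 · log n)

Compare the terms by growth order. For large n, n^a · (log n)^b dominates n^a' · (log n)^b' iff a > a', or (a = a' and b > b'). Ranking the 3 terms shows the dominant one is n^4 · log n. Hence f(n) ∈ Θ(n^4 · log n).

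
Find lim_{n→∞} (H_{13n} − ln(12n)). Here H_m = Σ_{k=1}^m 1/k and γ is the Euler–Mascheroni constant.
lim = ln(13/12) + γ

By Euler-Maclaurin, H_m = ln m + γ + O(1/m). So
  H_{13n} − ln(12n) = ln(13n) + γ − ln(12n) + O(1/n)
                       = ln(13/12) + γ + O(1/n).
Hence the limit is ln(13/12) + γ.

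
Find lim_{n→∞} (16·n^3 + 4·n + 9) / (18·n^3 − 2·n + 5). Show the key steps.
lim = 16/18 = 8/9

For large n the leading n^3 terms dominate both numerator and denominator. Dividing top and bottom by n^3, every other term tends to 0, leaving 16/18 = 8/9.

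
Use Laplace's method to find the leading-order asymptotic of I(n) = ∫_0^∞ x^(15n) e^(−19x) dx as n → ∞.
I(n) ~ (sqrt(2π·15n) / 19) · (15n/(19e))^(15n)

Write the integrand as exp(15n ln x − 19x) and set f(x) = 15n ln x − 19x. Then f'(x) = 15n/x − 19 = 0 at x* = 15n/19, and f''(x*) = −15n/x*^2 = −19^2/(15n). Laplace's method (interior maximum) gives
  I(n) ~ e^(f(x*)) · sqrt(2π / |f''(x*)|)
        = exp(15n ln(15n/19) − 15n) · sqrt(2π · 15n / 19^2)
        = (15n/19)^(15n) e^(−15n) · sqrt(2π·15n) / 19
        = (sqrt(2π·15n) / 19) · (15n/(19e))^(15n).
This matches Γ(15n+1)/19^(15n+1) with Stirling applied to Γ.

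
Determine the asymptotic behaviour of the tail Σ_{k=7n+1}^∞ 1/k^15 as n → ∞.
Σ_{k>7n} 1/k^15 ~ 1/(14 · (7n)^14)

Compare to the integral: ∫_{7n}^∞ x^(−15) dx = [−x^(−14)/14]_{7n}^∞ = 1/((15−1)·(7n)^14). Euler-Maclaurin then gives
  Σ_{k>7n} 1/k^15 = ∫_{7n}^∞ dx/x^15 − 1/(2·(7n)^15) + O(1/(7n)^16).
(Equivalently this is ζ(15) − Σ_{k≤7n} 1/k^15.)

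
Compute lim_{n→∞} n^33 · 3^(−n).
lim = 0

Exponentials with base > 1 dominate every fixed polynomial: for any fixed c, n^c / 3^n → 0 as n → ∞ (e.g. by the ratio test, or by writing 3^n = e^(n ln 3) and noting e^(n ln 3) / n^c → ∞). Hence n^33 · 3^(−n) = n^33 / 3^n → 0.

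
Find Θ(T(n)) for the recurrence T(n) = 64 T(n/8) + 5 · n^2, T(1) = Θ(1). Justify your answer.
T(n) = Θ(n^2 log n)

log_8 64 = 2, and f(n) = 5 · n^2 = Θ(n^(log_8 64)). This is Case 2 of the master theorem: T(n) = Θ(f(n) · log n) = Θ(n^2 log n).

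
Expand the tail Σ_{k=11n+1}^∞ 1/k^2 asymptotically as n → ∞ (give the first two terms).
Σ_{k>11n} 1/k^2 = 1/(1 · (11n)) − 1/(2 · (11n)^2) + O(1/(11n)^3)

Compare to the integral: ∫_{11n}^∞ x^(−2) dx = [−x^(−1)/1]_{11n}^∞ = 1/((2−1)·(11n)). The Euler-Maclaurin correction adds −f(11n)/2 = −1/(2·(11n)^2). Euler-Maclaurin then gives
  Σ_{k>11n} 1/k^2 = ∫_{11n}^∞ dx/x^2 − 1/(2·(11n)^2) + O(1/(11n)^3).
(Equivalently this is ζ(2) − Σ_{k≤11n} 1/k^2.)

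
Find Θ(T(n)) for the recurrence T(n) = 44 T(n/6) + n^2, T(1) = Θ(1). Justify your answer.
T(n) = Θ(n^(log_6 44))

Master theorem: compare f(n) = n^2 to n^(log_6 44) where log_6 44 ≈ 2.112. Since 2 < log_6 44, we have f(n) = O(n^(log_6 44 − ε)) for some ε > 0 — Case 1. Hence T(n) = Θ(n^(log_6 44)).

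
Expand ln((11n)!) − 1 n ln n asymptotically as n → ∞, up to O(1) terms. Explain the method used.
ln((11n)!) − 1 n ln n = 10 n ln n + 11(ln 11 − 1) n + (1/2) ln(2π·11n) + O(1/n)

Stirling: ln((11n)!) = 11n ln(11n) − 11n + (1/2) ln(2π·11n) + O(1/n).
Expand 11n ln(11n) = 11n (ln n + ln 11) = 11n ln n + 11n ln 11.
Subtract 1n ln n: leading term is (11 − 1) n ln n = 10 n ln n. The next term is 11n ln 11 − 11n = 11(ln 11 − 1) n. Then the (1/2) ln(2π·11n) correction.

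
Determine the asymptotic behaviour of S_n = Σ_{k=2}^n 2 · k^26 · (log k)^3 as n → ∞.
S_n ~ 2 · n^27 · (log n)^3 / 27

By integral comparison, S_n = ∫_1^n 2 · x^26 · (log x)^3 dx + O(n^26 · (log n)^3). For the integral, the leading term of ∫_1^n x^26 (log x)^3 dx is n^27/27 · (log n)^3 (by repeated integration by parts; each step lowers the log-exponent and produces a relatively O(1/log n) correction). Hence S_n ~ 2 · n^27 · (log n)^3 / 27.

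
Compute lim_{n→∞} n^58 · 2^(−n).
lim = 0

Exponentials with base > 1 dominate every fixed polynomial: for any fixed c, n^c / 2^n → 0 as n → ∞ (e.g. by the ratio test, or by writing 2^n = e^(n ln 2) and noting e^(n ln 2) / n^c → ∞). Hence n^58 · 2^(−n) = n^58 / 2^n → 0.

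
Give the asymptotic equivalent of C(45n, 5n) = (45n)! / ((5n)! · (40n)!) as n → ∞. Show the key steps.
C(45n, 5n) ~ (387420489/16777216)^(5n) · sqrt(9/(16π·5n))

Write N = 5n. Apply Stirling to each factorial:
  (9N)! ~ sqrt(2π·9N) · (9N/e)^(9N),
  N! ~ sqrt(2π N) · (N/e)^N,
  (8N)! ~ sqrt(2π·8N) · (8N/e)^(8N).
The exponential factors combine to (9N)^(9N) / (N^N · (8N)^(8N)) = 9^(9N)/8^(8N) = (9^9/8^8)^N = (387420489/16777216)^N.
The square-root prefactors combine to sqrt(2π·9N) / (sqrt(2π N)·sqrt(2π·8N)) = sqrt(9 / (2π·8·N)) = sqrt(9/(16π·5n)).
Substituting N = 5n: C(45n, 5n) ~ (387420489/16777216)^(5n) · sqrt(9/(16π·5n)).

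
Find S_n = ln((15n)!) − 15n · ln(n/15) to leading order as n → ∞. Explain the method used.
S_n ~ 15n · (ln 225 − 1) + O(ln n)

Stirling: ln((15n)!) = 15n ln(15n) − 15n + O(ln n).
  S_n = 15n ln(15n) − 15n − 15n ln(n/15) + O(ln n)
      = 15n ln(15n) − 15n ln n + 15n ln 15 − 15n + O(ln n)
      = 15n ln 15 + 15n ln 15 − 15n + O(ln n)
      = 15n (ln 225 − 1) + O(ln n).
Numerically ln(225) − 1 ≈ 4.4161.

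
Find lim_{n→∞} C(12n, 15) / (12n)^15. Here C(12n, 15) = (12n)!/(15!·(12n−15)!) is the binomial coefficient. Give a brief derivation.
lim = 1/15! = 1/1307674368000

With N = 12n → ∞: C(N, 15) / N^15 = [N(N−1)…(N−14)] / (15! · N^15) = (1/15!) · 1 · (1 − 1/(12n)) · … · (1 − 14/(12n)). Each factor → 1 as N → ∞, so the limit is 1/15! = 1/1307674368000.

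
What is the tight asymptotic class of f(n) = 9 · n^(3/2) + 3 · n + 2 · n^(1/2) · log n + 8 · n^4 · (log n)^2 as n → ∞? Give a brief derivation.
f(n) ∈ Θ(n^4 · (log n)^2)

Compare the terms by growth order. For large n, n^a · (log n)^b dominates n^a' · (log n)^b' iff a > a', or (a = a' and b > b'). Ranking the 4 terms shows the dominant one is 8 · n^4 · (log n)^2. Hence f(n) ∈ Θ(n^4 · (log n)^2).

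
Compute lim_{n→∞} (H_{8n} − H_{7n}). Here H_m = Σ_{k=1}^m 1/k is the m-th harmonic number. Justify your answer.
lim = ln(8/7)

Euler-Maclaurin gives H_m = ln m + γ + 1/(2m) + O(1/m^2). The γ and O(1/m) terms cancel in the difference:
  H_{8n} − H_{7n} = ln(8n) − ln(7n) + O(1/n) = ln(8/7) + O(1/n).
Hence the limit is ln(8/7).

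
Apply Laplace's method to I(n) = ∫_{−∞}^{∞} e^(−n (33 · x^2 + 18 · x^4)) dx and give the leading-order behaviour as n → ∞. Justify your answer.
I(n) ~ sqrt(π/(33n))

φ(x) = 33 · x^2 + 18 · x^4 has its unique global minimum at x* = 0 (since φ'(x) = 66x + 72x^3 = 0 only at x = 0 for real x with both coefficients positive, and φ → ∞ as |x| → ∞). At x* = 0, φ(0) = 0 and φ''(0) = 66. Laplace's method then gives
  I(n) ~ sqrt(2π / (n · φ''(0))) · e^(−n φ(0)) = sqrt(2π / (66n)) = sqrt(π/(33n)).
The 18 · x^4 term contributes only at subleading order (an O(1/n) relative correction).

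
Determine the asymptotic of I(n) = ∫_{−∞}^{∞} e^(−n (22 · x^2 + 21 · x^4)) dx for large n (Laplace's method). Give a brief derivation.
I(n) ~ sqrt(π/(22n))

φ(x) = 22 · x^2 + 21 · x^4 has its unique global minimum at x* = 0 (since φ'(x) = 44x + 84x^3 = 0 only at x = 0 for real x with both coefficients positive, and φ → ∞ as |x| → ∞). At x* = 0, φ(0) = 0 and φ''(0) = 44. Laplace's method then gives
  I(n) ~ sqrt(2π / (n · φ''(0))) · e^(−n φ(0)) = sqrt(2π / (44n)) = sqrt(π/(22n)).
The 21 · x^4 term contributes only at subleading order (an O(1/n) relative correction).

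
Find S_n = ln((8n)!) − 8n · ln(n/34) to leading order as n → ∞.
S_n ~ 8n · (ln 272 − 1) + O(ln n)

Stirling: ln((8n)!) = 8n ln(8n) − 8n + O(ln n).
  S_n = 8n ln(8n) − 8n − 8n ln(n/34) + O(ln n)
      = 8n ln(8n) − 8n ln n + 8n ln 34 − 8n + O(ln n)
      = 8n ln 8 + 8n ln 34 − 8n + O(ln n)
      = 8n (ln 272 − 1) + O(ln n).
Numerically ln(272) − 1 ≈ 4.6058.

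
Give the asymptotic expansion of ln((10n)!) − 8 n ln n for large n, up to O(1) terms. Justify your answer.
ln((10n)!) − 8 n ln n = 2 n ln n + 10(ln 10 − 1) n + (1/2) ln(2π·10n) + O(1/n)

Stirling: ln((10n)!) = 10n ln(10n) − 10n + (1/2) ln(2π·10n) + O(1/n).
Expand 10n ln(10n) = 10n (ln n + ln 10) = 10n ln n + 10n ln 10.
Subtract 8n ln n: leading term is (10 − 8) n ln n = 2 n ln n. The next term is 10n ln 10 − 10n = 10(ln 10 − 1) n. Then the (1/2) ln(2π·10n) correction.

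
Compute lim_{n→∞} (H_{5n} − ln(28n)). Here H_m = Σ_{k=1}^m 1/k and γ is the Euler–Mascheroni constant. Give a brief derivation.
lim = ln(5/28) + γ

By Euler-Maclaurin, H_m = ln m + γ + O(1/m). So
  H_{5n} − ln(28n) = ln(5n) + γ − ln(28n) + O(1/n)
                       = ln(5/28) + γ + O(1/n).
Hence the limit is ln(5/28) + γ.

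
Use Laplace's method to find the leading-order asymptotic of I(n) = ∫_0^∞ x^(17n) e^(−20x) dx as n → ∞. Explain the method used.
I(n) ~ (sqrt(2π·17n) / 20) · (17n/(20e))^(17n)

Write the integrand as exp(17n ln x − 20x) and set f(x) = 17n ln x − 20x. Then f'(x) = 17n/x − 20 = 0 at x* = 17n/20, and f''(x*) = −17n/x*^2 = −20^2/(17n). Laplace's method (interior maximum) gives
  I(n) ~ e^(f(x*)) · sqrt(2π / |f''(x*)|)
        = exp(17n ln(17n/20) − 17n) · sqrt(2π · 17n / 20^2)
        = (17n/20)^(17n) e^(−17n) · sqrt(2π·17n) / 20
        = (sqrt(2π·17n) / 20) · (17n/(20e))^(17n).
This matches Γ(17n+1)/20^(17n+1) with Stirling applied to Γ.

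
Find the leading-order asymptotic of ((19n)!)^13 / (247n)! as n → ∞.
((19n)!)^13/(247n)! ~ ((2π·19n)^(12/2) / sqrt(13)) · 13^(−13·19n)  →  0

Write N = 19n. Stirling: N! ~ sqrt(2π N)(N/e)^N and (13N)! ~ sqrt(2π·13N)·(13N/e)^(13N).
  (N!)^13/(13N)! ~ (2π N)^(13/2) (N/e)^(13N) / [sqrt(2π·13N) (13N/e)^(13N)]
     = (2π N)^(13/2) / sqrt(2π·13N) · (N/(13N))^(13N)
     = (2π N)^((13−1)/2) / sqrt(13) · 13^(−13N).
Since 13^13 > 1, the factor 13^(−13N) decays exponentially, so the ratio → 0. Substituting N = 19n gives the stated form.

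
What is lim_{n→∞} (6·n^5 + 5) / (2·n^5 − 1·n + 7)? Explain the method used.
lim = 6/2 = 3

For large n the leading n^5 terms dominate both numerator and denominator. Dividing top and bottom by n^5, every other term tends to 0, leaving 6/2 = 3.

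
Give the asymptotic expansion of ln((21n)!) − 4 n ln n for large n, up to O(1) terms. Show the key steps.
ln((21n)!) − 4 n ln n = 17 n ln n + 21(ln 21 − 1) n + (1/2) ln(2π·21n) + O(1/n)

Stirling: ln((21n)!) = 21n ln(21n) − 21n + (1/2) ln(2π·21n) + O(1/n).
Expand 21n ln(21n) = 21n (ln n + ln 21) = 21n ln n + 21n ln 21.
Subtract 4n ln n: leading term is (21 − 4) n ln n = 17 n ln n. The next term is 21n ln 21 − 21n = 21(ln 21 − 1) n. Then the (1/2) ln(2π·21n) correction.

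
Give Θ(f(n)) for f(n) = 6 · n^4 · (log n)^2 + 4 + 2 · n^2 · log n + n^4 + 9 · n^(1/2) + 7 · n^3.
f(n) ∈ Θ(n^4 · (log n)^2)

Compare the terms by growth order. For large n, n^a · (log n)^b dominates n^a' · (log n)^b' iff a > a', or (a = a' and b > b'). Ranking the 6 terms shows the dominant one is 6 · n^4 · (log n)^2. Hence f(n) ∈ Θ(n^4 · (log n)^2).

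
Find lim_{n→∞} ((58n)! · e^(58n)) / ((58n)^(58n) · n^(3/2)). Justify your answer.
lim = 0

Stirling: (58n)! ~ sqrt(2π·58n) · (58n/e)^(58n). Hence
  (58n)! · e^(58n) / (58n)^(58n) ~ sqrt(2π·58n).
Dividing by n^(3/2): sqrt(2π·58n) / n^(3/2) = sqrt(2π·58) · n^((1−3)/2), so the expression behaves like sqrt(2π·58) · n^((1−3)/2) → 0.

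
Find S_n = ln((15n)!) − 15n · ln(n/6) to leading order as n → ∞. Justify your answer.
S_n ~ 15n · (ln 90 − 1) + O(ln n)

Stirling: ln((15n)!) = 15n ln(15n) − 15n + O(ln n).
  S_n = 15n ln(15n) − 15n − 15n ln(n/6) + O(ln n)
      = 15n ln(15n) − 15n ln n + 15n ln 6 − 15n + O(ln n)
      = 15n ln 15 + 15n ln 6 − 15n + O(ln n)
      = 15n (ln 90 − 1) + O(ln n).
Numerically ln(90) − 1 ≈ 3.4998.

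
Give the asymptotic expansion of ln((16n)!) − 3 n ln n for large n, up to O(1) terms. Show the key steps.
ln((16n)!) − 3 n ln n = 13 n ln n + 16(ln 16 − 1) n + (1/2) ln(2π·16n) + O(1/n)

Stirling: ln((16n)!) = 16n ln(16n) − 16n + (1/2) ln(2π·16n) + O(1/n).
Expand 16n ln(16n) = 16n (ln n + ln 16) = 16n ln n + 16n ln 16.
Subtract 3n ln n: leading term is (16 − 3) n ln n = 13 n ln n. The next term is 16n ln 16 − 16n = 16(ln 16 − 1) n. Then the (1/2) ln(2π·16n) correction.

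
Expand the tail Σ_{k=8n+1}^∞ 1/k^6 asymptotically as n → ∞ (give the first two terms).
Σ_{k>8n} 1/k^6 = 1/(5 · (8n)^5) − 1/(2 · (8n)^6) + O(1/(8n)^7)

Compare to the integral: ∫_{8n}^∞ x^(−6) dx = [−x^(−5)/5]_{8n}^∞ = 1/((6−1)·(8n)^5). The Euler-Maclaurin correction adds −f(8n)/2 = −1/(2·(8n)^6). Euler-Maclaurin then gives
  Σ_{k>8n} 1/k^6 = ∫_{8n}^∞ dx/x^6 − 1/(2·(8n)^6) + O(1/(8n)^7).
(Equivalently this is ζ(6) − Σ_{k≤8n} 1/k^6.)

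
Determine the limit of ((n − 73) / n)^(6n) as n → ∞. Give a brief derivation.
lim = e^(−438)

Rewrite as (1 − 73/n)^(6n). By the standard limit (1 + x/n)^n → e^x, we have (1 − 73/n)^n → e^(−73), and raising to the 6th power gives e^(−438).
More precisely, ln[(1 − 73/n)^(6n)] = 6n · ln(1 − 73/n) = 6n · (-73/n + O(1/n^2)) = -438 + O(1/n) → -438.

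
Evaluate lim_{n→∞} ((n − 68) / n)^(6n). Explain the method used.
lim = e^(−408)

Rewrite as (1 − 68/n)^(6n). By the standard limit (1 + x/n)^n → e^x, we have (1 − 68/n)^n → e^(−68), and raising to the 6th power gives e^(−408).
More precisely, ln[(1 − 68/n)^(6n)] = 6n · ln(1 − 68/n) = 6n · (-68/n + O(1/n^2)) = -408 + O(1/n) → -408.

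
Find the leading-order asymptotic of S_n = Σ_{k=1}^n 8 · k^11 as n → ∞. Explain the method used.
S_n ~ 2 · n^12 / 3

By integral comparison (Euler-Maclaurin), Σ_{k=1}^n 8 · k^11 = 8 · ∫_0^n x^11 dx + O(n^11) = 8 · n^12/12 = 2 · n^12 / 3 + O(n^11). (Equivalently, Faulhaber's formula gives the same leading term.)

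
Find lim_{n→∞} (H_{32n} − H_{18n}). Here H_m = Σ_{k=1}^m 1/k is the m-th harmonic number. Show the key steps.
lim = ln(32/18) = ln(16/9)

Euler-Maclaurin gives H_m = ln m + γ + 1/(2m) + O(1/m^2). The γ and O(1/m) terms cancel in the difference:
  H_{32n} − H_{18n} = ln(32n) − ln(18n) + O(1/n) = ln(32/18) + O(1/n).
Hence the limit is ln(32/18) = ln(16/9).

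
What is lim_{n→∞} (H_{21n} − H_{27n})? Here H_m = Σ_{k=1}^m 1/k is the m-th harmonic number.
lim = ln(21/27) = ln(7/9)

Euler-Maclaurin gives H_m = ln m + γ + 1/(2m) + O(1/m^2). The γ and O(1/m) terms cancel in the difference:
  H_{21n} − H_{27n} = ln(21n) − ln(27n) + O(1/n) = ln(21/27) + O(1/n).
Hence the limit is ln(21/27) = ln(7/9).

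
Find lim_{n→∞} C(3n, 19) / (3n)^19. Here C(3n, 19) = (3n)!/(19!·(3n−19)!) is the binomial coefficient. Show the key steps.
lim = 1/19! = 1/121645100408832000

With N = 3n → ∞: C(N, 19) / N^19 = [N(N−1)…(N−18)] / (19! · N^19) = (1/19!) · 1 · (1 − 1/(3n)) · … · (1 − 18/(3n)). Each factor → 1 as N → ∞, so the limit is 1/19! = 1/121645100408832000.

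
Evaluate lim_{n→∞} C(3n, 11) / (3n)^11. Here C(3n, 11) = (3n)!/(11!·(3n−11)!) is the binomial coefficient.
lim = 1/11! = 1/39916800

With N = 3n → ∞: C(N, 11) / N^11 = [N(N−1)…(N−10)] / (11! · N^11) = (1/11!) · 1 · (1 − 1/(3n)) · … · (1 − 10/(3n)). Each factor → 1 as N → ∞, so the limit is 1/11! = 1/39916800.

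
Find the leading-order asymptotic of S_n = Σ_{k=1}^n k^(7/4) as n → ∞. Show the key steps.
S_n ~ (4/11) · n^(11/4)

Integral comparison: Σ_{k=1}^n k^(7/4) = ∫_0^n x^(7/4) dx + O(n^(7/4)). The integral is n^(1 + 7/4) / (1 + 7/4) = n^((7+4)/4) / ((7+4)/4) = (4/11) · n^(11/4).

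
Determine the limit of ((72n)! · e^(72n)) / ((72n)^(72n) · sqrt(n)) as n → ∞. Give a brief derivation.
lim = sqrt(2π·72)

Stirling: (72n)! ~ sqrt(2π·72n) · (72n/e)^(72n). Hence
  (72n)! · e^(72n) / (72n)^(72n) ~ sqrt(2π·72n).
Dividing by sqrt(n): sqrt(2π·72n) / sqrt(n) = sqrt(2π·72) · n^((1−1)/2), so the limit is sqrt(2π·72).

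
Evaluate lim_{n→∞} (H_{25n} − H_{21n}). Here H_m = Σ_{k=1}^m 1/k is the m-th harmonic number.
lim = ln(25/21)

Euler-Maclaurin gives H_m = ln m + γ + 1/(2m) + O(1/m^2). The γ and O(1/m) terms cancel in the difference:
  H_{25n} − H_{21n} = ln(25n) − ln(21n) + O(1/n) = ln(25/21) + O(1/n).
Hence the limit is ln(25/21).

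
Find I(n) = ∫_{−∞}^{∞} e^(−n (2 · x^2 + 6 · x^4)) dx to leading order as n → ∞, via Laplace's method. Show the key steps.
I(n) ~ sqrt(π/(2n))

φ(x) = 2 · x^2 + 6 · x^4 has its unique global minimum at x* = 0 (since φ'(x) = 4x + 24x^3 = 0 only at x = 0 for real x with both coefficients positive, and φ → ∞ as |x| → ∞). At x* = 0, φ(0) = 0 and φ''(0) = 4. Laplace's method then gives
  I(n) ~ sqrt(2π / (n · φ''(0))) · e^(−n φ(0)) = sqrt(2π / (4n)) = sqrt(π/(2n)).
The 6 · x^4 term contributes only at subleading order (an O(1/n) relative correction).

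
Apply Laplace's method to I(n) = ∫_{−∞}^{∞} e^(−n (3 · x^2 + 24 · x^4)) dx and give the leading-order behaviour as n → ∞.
I(n) ~ sqrt(π/(3n))

φ(x) = 3 · x^2 + 24 · x^4 has its unique global minimum at x* = 0 (since φ'(x) = 6x + 96x^3 = 0 only at x = 0 for real x with both coefficients positive, and φ → ∞ as |x| → ∞). At x* = 0, φ(0) = 0 and φ''(0) = 6. Laplace's method then gives
  I(n) ~ sqrt(2π / (n · φ''(0))) · e^(−n φ(0)) = sqrt(2π / (6n)) = sqrt(π/(3n)).
The 24 · x^4 term contributes only at subleading order (an O(1/n) relative correction).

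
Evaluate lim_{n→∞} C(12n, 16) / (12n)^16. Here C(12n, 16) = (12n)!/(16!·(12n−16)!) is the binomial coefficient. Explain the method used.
lim = 1/16! = 1/20922789888000

With N = 12n → ∞: C(N, 16) / N^16 = [N(N−1)…(N−15)] / (16! · N^16) = (1/16!) · 1 · (1 − 1/(12n)) · … · (1 − 15/(12n)). Each factor → 1 as N → ∞, so the limit is 1/16! = 1/20922789888000.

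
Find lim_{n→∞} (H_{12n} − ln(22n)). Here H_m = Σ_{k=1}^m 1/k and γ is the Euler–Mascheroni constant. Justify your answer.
lim = ln(6/11) + γ

By Euler-Maclaurin, H_m = ln m + γ + O(1/m). So
  H_{12n} − ln(22n) = ln(12n) + γ − ln(22n) + O(1/n)
                       = ln(12/22) + γ + O(1/n).
Hence the limit is ln(12/22) + γ (= ln(6/11)).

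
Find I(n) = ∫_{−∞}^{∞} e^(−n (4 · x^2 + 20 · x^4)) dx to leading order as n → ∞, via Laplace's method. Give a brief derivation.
I(n) ~ sqrt(π/(4n))

φ(x) = 4 · x^2 + 20 · x^4 has its unique global minimum at x* = 0 (since φ'(x) = 8x + 80x^3 = 0 only at x = 0 for real x with both coefficients positive, and φ → ∞ as |x| → ∞). At x* = 0, φ(0) = 0 and φ''(0) = 8. Laplace's method then gives
  I(n) ~ sqrt(2π / (n · φ''(0))) · e^(−n φ(0)) = sqrt(2π / (8n)) = sqrt(π/(4n)).
The 20 · x^4 term contributes only at subleading order (an O(1/n) relative correction).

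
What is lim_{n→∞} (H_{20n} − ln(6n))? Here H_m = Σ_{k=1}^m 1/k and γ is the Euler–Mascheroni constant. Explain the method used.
lim = ln(10/3) + γ

By Euler-Maclaurin, H_m = ln m + γ + O(1/m). So
  H_{20n} − ln(6n) = ln(20n) + γ − ln(6n) + O(1/n)
                       = ln(20/6) + γ + O(1/n).
Hence the limit is ln(20/6) + γ (= ln(10/3)).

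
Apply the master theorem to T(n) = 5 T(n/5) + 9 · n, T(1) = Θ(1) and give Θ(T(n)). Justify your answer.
T(n) = Θ(n log n)

log_5 5 = 1, and f(n) = 9 · n = Θ(n^(log_5 5)). This is Case 2 of the master theorem: T(n) = Θ(f(n) · log n) = Θ(n log n).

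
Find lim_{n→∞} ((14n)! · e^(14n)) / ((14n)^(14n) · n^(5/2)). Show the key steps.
lim = 0

Stirling: (14n)! ~ sqrt(2π·14n) · (14n/e)^(14n). Hence
  (14n)! · e^(14n) / (14n)^(14n) ~ sqrt(2π·14n).
Dividing by n^(5/2): sqrt(2π·14n) / n^(5/2) = sqrt(2π·14) · n^((1−5)/2), so the expression behaves like sqrt(2π·14) · n^((1−5)/2) → 0.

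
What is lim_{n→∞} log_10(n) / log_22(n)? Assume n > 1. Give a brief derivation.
lim = ln(22) / ln(10) = log_10(22)

Change of base: log_10(n) = ln n / ln 10 and log_22(n) = ln n / ln 22. The ratio is (ln n / ln 10) · (ln 22 / ln n) = ln 22 / ln 10, a constant independent of n. So the limit is ln 22 / ln 10 = log_10(22).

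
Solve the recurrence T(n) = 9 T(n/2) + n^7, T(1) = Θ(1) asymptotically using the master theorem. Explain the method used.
T(n) = Θ(n^7)

log_2 9 ≈ 3.170. f(n) = n^7 dominates n^(log_2 9) since 7 > 3.170, and the regularity condition a·f(n/b) = 9·(n/2)^7 = (9/128)·n^7 ≤ c·f(n) holds with c = 9/128 ≈ 0.0703 < 1. So this is Case 3: T(n) = Θ(f(n)) = Θ(n^7).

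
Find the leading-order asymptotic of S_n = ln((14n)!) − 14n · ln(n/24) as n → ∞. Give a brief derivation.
S_n ~ 14n · (ln 336 − 1) + O(ln n)

Stirling: ln((14n)!) = 14n ln(14n) − 14n + O(ln n).
  S_n = 14n ln(14n) − 14n − 14n ln(n/24) + O(ln n)
      = 14n ln(14n) − 14n ln n + 14n ln 24 − 14n + O(ln n)
      = 14n ln 14 + 14n ln 24 − 14n + O(ln n)
      = 14n (ln 336 − 1) + O(ln n).
Numerically ln(336) − 1 ≈ 4.8171.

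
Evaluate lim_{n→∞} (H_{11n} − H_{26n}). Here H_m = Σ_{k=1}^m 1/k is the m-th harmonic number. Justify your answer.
lim = ln(11/26)

Euler-Maclaurin gives H_m = ln m + γ + 1/(2m) + O(1/m^2). The γ and O(1/m) terms cancel in the difference:
  H_{11n} − H_{26n} = ln(11n) − ln(26n) + O(1/n) = ln(11/26) + O(1/n).
Hence the limit is ln(11/26).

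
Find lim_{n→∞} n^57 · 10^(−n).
lim = 0

Exponentials with base > 1 dominate every fixed polynomial: for any fixed c, n^c / 10^n → 0 as n → ∞ (e.g. by the ratio test, or by writing 10^n = e^(n ln 10) and noting e^(n ln 10) / n^c → ∞). Hence n^57 · 10^(−n) = n^57 / 10^n → 0.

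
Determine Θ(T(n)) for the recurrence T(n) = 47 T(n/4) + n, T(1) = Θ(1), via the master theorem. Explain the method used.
T(n) = Θ(n^(log_4 47))

Master theorem: compare f(n) = n to n^(log_4 47) where log_4 47 ≈ 2.777. Since 1 < log_4 47, we have f(n) = O(n^(log_4 47 − ε)) for some ε > 0 — Case 1. Hence T(n) = Θ(n^(log_4 47)).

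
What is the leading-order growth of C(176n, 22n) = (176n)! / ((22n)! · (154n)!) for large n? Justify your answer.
C(176n, 22n) ~ (16777216/823543)^(22n) · sqrt(4/(7π·22n))

Write N = 22n. Apply Stirling to each factorial:
  (8N)! ~ sqrt(2π·8N) · (8N/e)^(8N),
  N! ~ sqrt(2π N) · (N/e)^N,
  (7N)! ~ sqrt(2π·7N) · (7N/e)^(7N).
The exponential factors combine to (8N)^(8N) / (N^N · (7N)^(7N)) = 8^(8N)/7^(7N) = (8^8/7^7)^N = (16777216/823543)^N.
The square-root prefactors combine to sqrt(2π·8N) / (sqrt(2π N)·sqrt(2π·7N)) = sqrt(8 / (2π·7·N)) = sqrt(4/(7π·22n)).
Substituting N = 22n: C(176n, 22n) ~ (16777216/823543)^(22n) · sqrt(4/(7π·22n)).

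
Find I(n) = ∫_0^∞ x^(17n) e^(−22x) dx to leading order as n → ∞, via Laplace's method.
I(n) ~ (sqrt(2π·17n) / 22) · (17n/(22e))^(17n)

Write the integrand as exp(17n ln x − 22x) and set f(x) = 17n ln x − 22x. Then f'(x) = 17n/x − 22 = 0 at x* = 17n/22, and f''(x*) = −17n/x*^2 = −22^2/(17n). Laplace's method (interior maximum) gives
  I(n) ~ e^(f(x*)) · sqrt(2π / |f''(x*)|)
        = exp(17n ln(17n/22) − 17n) · sqrt(2π · 17n / 22^2)
        = (17n/22)^(17n) e^(−17n) · sqrt(2π·17n) / 22
        = (sqrt(2π·17n) / 22) · (17n/(22e))^(17n).
This matches Γ(17n+1)/22^(17n+1) with Stirling applied to Γ.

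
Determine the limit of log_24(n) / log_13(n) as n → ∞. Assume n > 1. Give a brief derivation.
lim = ln(13) / ln(24) = log_24(13)

Change of base: log_24(n) = ln n / ln 24 and log_13(n) = ln n / ln 13. The ratio is (ln n / ln 24) · (ln 13 / ln n) = ln 13 / ln 24, a constant independent of n. So the limit is ln 13 / ln 24 = log_24(13).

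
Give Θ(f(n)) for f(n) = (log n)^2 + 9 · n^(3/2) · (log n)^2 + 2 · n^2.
f(n) ∈ Θ(n^2)

Compare the terms by growth order. For large n, n^a · (log n)^b dominates n^a' · (log n)^b' iff a > a', or (a = a' and b > b'). Ranking the 3 terms shows the dominant one is 2 · n^2. Hence f(n) ∈ Θ(n^2).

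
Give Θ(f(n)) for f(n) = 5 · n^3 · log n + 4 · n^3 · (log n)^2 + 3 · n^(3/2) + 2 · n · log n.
f(n) ∈ Θ(n^3 · (log n)^2)

Compare the terms by growth order. For large n, n^a · (log n)^b dominates n^a' · (log n)^b' iff a > a', or (a = a' and b > b'). Ranking the 4 terms shows the dominant one is 4 · n^3 · (log n)^2. Hence f(n) ∈ Θ(n^3 · (log n)^2).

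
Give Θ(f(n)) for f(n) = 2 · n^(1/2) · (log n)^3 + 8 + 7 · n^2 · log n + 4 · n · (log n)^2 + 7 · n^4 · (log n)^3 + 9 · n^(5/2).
f(n) ∈ Θ(n^4 · (log n)^3)

Compare the terms by growth order. For large n, n^a · (log n)^b dominates n^a' · (log n)^b' iff a > a', or (a = a' and b > b'). Ranking the 6 terms shows the dominant one is 7 · n^4 · (log n)^3. Hence f(n) ∈ Θ(n^4 · (log n)^3).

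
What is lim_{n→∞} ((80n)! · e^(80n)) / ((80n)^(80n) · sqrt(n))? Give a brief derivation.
lim = sqrt(2π·80)

Stirling: (80n)! ~ sqrt(2π·80n) · (80n/e)^(80n). Hence
  (80n)! · e^(80n) / (80n)^(80n) ~ sqrt(2π·80n).
Dividing by sqrt(n): sqrt(2π·80n) / sqrt(n) = sqrt(2π·80) · n^((1−1)/2), so the limit is sqrt(2π·80).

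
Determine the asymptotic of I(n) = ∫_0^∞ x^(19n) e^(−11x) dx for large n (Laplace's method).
I(n) ~ (sqrt(2π·19n) / 11) · (19n/(11e))^(19n)

Write the integrand as exp(19n ln x − 11x) and set f(x) = 19n ln x − 11x. Then f'(x) = 19n/x − 11 = 0 at x* = 19n/11, and f''(x*) = −19n/x*^2 = −11^2/(19n). Laplace's method (interior maximum) gives
  I(n) ~ e^(f(x*)) · sqrt(2π / |f''(x*)|)
        = exp(19n ln(19n/11) − 19n) · sqrt(2π · 19n / 11^2)
        = (19n/11)^(19n) e^(−19n) · sqrt(2π·19n) / 11
        = (sqrt(2π·19n) / 11) · (19n/(11e))^(19n).
This matches Γ(19n+1)/11^(19n+1) with Stirling applied to Γ.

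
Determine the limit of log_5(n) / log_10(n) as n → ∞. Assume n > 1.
lim = ln(10) / ln(5) = log_5(10)

Change of base: log_5(n) = ln n / ln 5 and log_10(n) = ln n / ln 10. The ratio is (ln n / ln 5) · (ln 10 / ln n) = ln 10 / ln 5, a constant independent of n. So the limit is ln 10 / ln 5 = log_5(10).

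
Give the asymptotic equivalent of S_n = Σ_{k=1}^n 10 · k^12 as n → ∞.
S_n ~ 10 · n^13 / 13

By integral comparison (Euler-Maclaurin), Σ_{k=1}^n 10 · k^12 = 10 · ∫_0^n x^12 dx + O(n^12) = 10 · n^13/13 + O(n^12). (Equivalently, Faulhaber's formula gives the same leading term.)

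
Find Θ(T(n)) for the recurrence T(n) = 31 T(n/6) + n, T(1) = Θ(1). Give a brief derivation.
T(n) = Θ(n^(log_6 31))

Master theorem: compare f(n) = n to n^(log_6 31) where log_6 31 ≈ 1.917. Since 1 < log_6 31, we have f(n) = O(n^(log_6 31 − ε)) for some ε > 0 — Case 1. Hence T(n) = Θ(n^(log_6 31)).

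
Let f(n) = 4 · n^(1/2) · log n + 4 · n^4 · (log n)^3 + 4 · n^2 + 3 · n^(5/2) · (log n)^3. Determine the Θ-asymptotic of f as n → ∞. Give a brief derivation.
f(n) ∈ Θ(n^4 · (log n)^3)

Compare the terms by growth order. For large n, n^a · (log n)^b dominates n^a' · (log n)^b' iff a > a', or (a = a' and b > b'). Ranking the 4 terms shows the dominant one is 4 · n^4 · (log n)^3. Hence f(n) ∈ Θ(n^4 · (log n)^3).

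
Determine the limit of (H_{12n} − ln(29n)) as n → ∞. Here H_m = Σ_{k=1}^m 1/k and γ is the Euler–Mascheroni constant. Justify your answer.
lim = ln(12/29) + γ

By Euler-Maclaurin, H_m = ln m + γ + O(1/m). So
  H_{12n} − ln(29n) = ln(12n) + γ − ln(29n) + O(1/n)
                       = ln(12/29) + γ + O(1/n).
Hence the limit is ln(12/29) + γ.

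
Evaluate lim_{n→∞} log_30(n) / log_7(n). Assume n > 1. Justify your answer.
lim = ln(7) / ln(30) = log_30(7)

Change of base: log_30(n) = ln n / ln 30 and log_7(n) = ln n / ln 7. The ratio is (ln n / ln 30) · (ln 7 / ln n) = ln 7 / ln 30, a constant independent of n. So the limit is ln 7 / ln 30 = log_30(7).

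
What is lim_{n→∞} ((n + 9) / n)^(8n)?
lim = e^72

Rewrite as (1 + 9/n)^(8n). By the standard limit (1 + x/n)^n → e^x, we have (1 + 9/n)^n → e^9, and raising to the 8th power gives e^72.
More precisely, ln[(1 + 9/n)^(8n)] = 8n · ln(1 + 9/n) = 8n · (9/n + O(1/n^2)) = 72 + O(1/n) → 72.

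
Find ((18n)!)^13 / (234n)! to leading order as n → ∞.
((18n)!)^13/(234n)! ~ ((2π·18n)^(12/2) / sqrt(13)) · 13^(−13·18n)  →  0

Write N = 18n. Stirling: N! ~ sqrt(2π N)(N/e)^N and (13N)! ~ sqrt(2π·13N)·(13N/e)^(13N).
  (N!)^13/(13N)! ~ (2π N)^(13/2) (N/e)^(13N) / [sqrt(2π·13N) (13N/e)^(13N)]
     = (2π N)^(13/2) / sqrt(2π·13N) · (N/(13N))^(13N)
     = (2π N)^((13−1)/2) / sqrt(13) · 13^(−13N).
Since 13^13 > 1, the factor 13^(−13N) decays exponentially, so the ratio → 0. Substituting N = 18n gives the stated form.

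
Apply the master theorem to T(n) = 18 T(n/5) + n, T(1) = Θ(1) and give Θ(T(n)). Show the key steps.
T(n) = Θ(n^(log_5 18))

Master theorem: compare f(n) = n to n^(log_5 18) where log_5 18 ≈ 1.796. Since 1 < log_5 18, we have f(n) = O(n^(log_5 18 − ε)) for some ε > 0 — Case 1. Hence T(n) = Θ(n^(log_5 18)).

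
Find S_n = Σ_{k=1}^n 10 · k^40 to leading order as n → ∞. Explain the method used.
S_n ~ 10 · n^41 / 41

By integral comparison (Euler-Maclaurin), Σ_{k=1}^n 10 · k^40 = 10 · ∫_0^n x^40 dx + O(n^40) = 10 · n^41/41 + O(n^40). (Equivalently, Faulhaber's formula gives the same leading term.)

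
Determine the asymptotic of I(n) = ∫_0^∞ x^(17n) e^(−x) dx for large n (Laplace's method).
I(n) ~ sqrt(2π·17n) · (17n/e)^(17n)

Write the integrand as exp(17n ln x − x) and set f(x) = 17n ln x − x. Then f'(x) = 17n/x − 1 = 0 at x* = 17n, and f''(x*) = −17n/x*^2 = −1/(17n). Laplace's method (interior maximum) gives
  I(n) ~ e^(f(x*)) · sqrt(2π / |f''(x*)|)
        = exp(17n ln(17n) − 17n) · sqrt(2π · 17n)
        = (17n)^(17n) e^(−17n) · sqrt(2π·17n)
        = sqrt(2π·17n) · (17n/e)^(17n).
This matches Γ(17n+1) with Stirling applied to Γ.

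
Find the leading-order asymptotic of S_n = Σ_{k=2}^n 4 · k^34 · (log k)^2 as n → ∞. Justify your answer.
S_n ~ 4 · n^35 · (log n)^2 / 35

By integral comparison, S_n = ∫_1^n 4 · x^34 · (log x)^2 dx + O(n^34 · (log n)^2). For the integral, the leading term of ∫_1^n x^34 (log x)^2 dx is n^35/35 · (log n)^2 (by repeated integration by parts; each step lowers the log-exponent and produces a relatively O(1/log n) correction). Hence S_n ~ 4 · n^35 · (log n)^2 / 35.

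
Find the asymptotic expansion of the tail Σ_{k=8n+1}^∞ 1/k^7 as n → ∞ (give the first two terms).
Σ_{k>8n} 1/k^7 = 1/(6 · (8n)^6) − 1/(2 · (8n)^7) + O(1/(8n)^8)

Compare to the integral: ∫_{8n}^∞ x^(−7) dx = [−x^(−6)/6]_{8n}^∞ = 1/((7−1)·(8n)^6). The Euler-Maclaurin correction adds −f(8n)/2 = −1/(2·(8n)^7). Euler-Maclaurin then gives
  Σ_{k>8n} 1/k^7 = ∫_{8n}^∞ dx/x^7 − 1/(2·(8n)^7) + O(1/(8n)^8).
(Equivalently this is ζ(7) − Σ_{k≤8n} 1/k^7.)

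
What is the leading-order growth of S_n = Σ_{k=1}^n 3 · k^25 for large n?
S_n ~ 3 · n^26 / 26

By integral comparison (Euler-Maclaurin), Σ_{k=1}^n 3 · k^25 = 3 · ∫_0^n x^25 dx + O(n^25) = 3 · n^26/26 + O(n^25). (Equivalently, Faulhaber's formula gives the same leading term.)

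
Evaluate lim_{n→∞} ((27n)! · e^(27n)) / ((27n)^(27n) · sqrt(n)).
lim = sqrt(2π·27)

Stirling: (27n)! ~ sqrt(2π·27n) · (27n/e)^(27n). Hence
  (27n)! · e^(27n) / (27n)^(27n) ~ sqrt(2π·27n).
Dividing by sqrt(n): sqrt(2π·27n) / sqrt(n) = sqrt(2π·27) · n^((1−1)/2), so the limit is sqrt(2π·27).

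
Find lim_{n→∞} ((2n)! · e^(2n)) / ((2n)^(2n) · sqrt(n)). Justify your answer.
lim = sqrt(2π·2)

Stirling: (2n)! ~ sqrt(2π·2n) · (2n/e)^(2n). Hence
  (2n)! · e^(2n) / (2n)^(2n) ~ sqrt(2π·2n).
Dividing by sqrt(n): sqrt(2π·2n) / sqrt(n) = sqrt(2π·2) · n^((1−1)/2), so the limit is sqrt(2π·2).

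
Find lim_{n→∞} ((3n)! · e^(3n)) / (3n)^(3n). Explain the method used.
lim = ∞

Stirling: (3n)! ~ sqrt(2π·3n) · (3n/e)^(3n). Hence
  (3n)! · e^(3n) / (3n)^(3n) ~ sqrt(2π·3n) = sqrt(2π·3) · sqrt(n) → ∞.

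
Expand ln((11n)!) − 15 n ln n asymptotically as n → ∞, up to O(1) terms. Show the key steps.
ln((11n)!) − 15 n ln n = −4 n ln n + 11(ln 11 − 1) n + (1/2) ln(2π·11n) + O(1/n)

Stirling: ln((11n)!) = 11n ln(11n) − 11n + (1/2) ln(2π·11n) + O(1/n).
Expand 11n ln(11n) = 11n (ln n + ln 11) = 11n ln n + 11n ln 11.
Subtract 15n ln n: leading term is (11 − 15) n ln n = −4 n ln n. The next term is 11n ln 11 − 11n = 11(ln 11 − 1) n. Then the (1/2) ln(2π·11n) correction.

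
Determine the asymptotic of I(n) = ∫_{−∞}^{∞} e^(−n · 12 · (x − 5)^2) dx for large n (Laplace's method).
I(n) = sqrt(π/(12n))

Here φ(x) = 12 · (x − 5)^2 has its unique minimum at x* = 5 with φ(x*) = 0 and φ''(x*) = 24. Laplace's method gives
  I(n) ~ e^(−n φ(x*)) · sqrt(2π / (n · φ''(x*))) = sqrt(2π / (24n)) = sqrt(π/(12n)).
This is exact: substituting u = (x − 5)·sqrt(12n) gives I(n) = (1/sqrt(12n)) ∫_{−∞}^{∞} e^(−u^2) du = sqrt(π/(12n)).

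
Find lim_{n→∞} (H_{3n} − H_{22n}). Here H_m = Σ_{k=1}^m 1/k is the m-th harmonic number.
lim = ln(3/22)

Euler-Maclaurin gives H_m = ln m + γ + 1/(2m) + O(1/m^2). The γ and O(1/m) terms cancel in the difference:
  H_{3n} − H_{22n} = ln(3n) − ln(22n) + O(1/n) = ln(3/22) + O(1/n).
Hence the limit is ln(3/22).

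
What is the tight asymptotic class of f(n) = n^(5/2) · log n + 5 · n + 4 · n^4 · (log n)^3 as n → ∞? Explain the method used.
f(n) ∈ Θ(n^4 · (log n)^3)

Compare the terms by growth order. For large n, n^a · (log n)^b dominates n^a' · (log n)^b' iff a > a', or (a = a' and b > b'). Ranking the 3 terms shows the dominant one is 4 · n^4 · (log n)^3. Hence f(n) ∈ Θ(n^4 · (log n)^3).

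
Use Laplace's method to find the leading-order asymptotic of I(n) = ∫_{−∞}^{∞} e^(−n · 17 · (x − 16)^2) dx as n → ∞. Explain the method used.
I(n) = sqrt(π/(17n))

Here φ(x) = 17 · (x − 16)^2 has its unique minimum at x* = 16 with φ(x*) = 0 and φ''(x*) = 34. Laplace's method gives
  I(n) ~ e^(−n φ(x*)) · sqrt(2π / (n · φ''(x*))) = sqrt(2π / (34n)) = sqrt(π/(17n)).
This is exact: substituting u = (x − 16)·sqrt(17n) gives I(n) = (1/sqrt(17n)) ∫_{−∞}^{∞} e^(−u^2) du = sqrt(π/(17n)).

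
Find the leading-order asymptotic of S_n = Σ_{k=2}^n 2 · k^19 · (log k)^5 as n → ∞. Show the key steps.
S_n ~ n^20 · (log n)^5 / 10

By integral comparison, S_n = ∫_1^n 2 · x^19 · (log x)^5 dx + O(n^19 · (log n)^5). For the integral, the leading term of ∫_1^n x^19 (log x)^5 dx is n^20/20 · (log n)^5 (by repeated integration by parts; each step lowers the log-exponent and produces a relatively O(1/log n) correction). Hence S_n ~ n^20 · (log n)^5 / 10.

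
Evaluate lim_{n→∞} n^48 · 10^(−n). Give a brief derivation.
lim = 0

Exponentials with base > 1 dominate every fixed polynomial: for any fixed c, n^c / 10^n → 0 as n → ∞ (e.g. by the ratio test, or by writing 10^n = e^(n ln 10) and noting e^(n ln 10) / n^c → ∞). Hence n^48 · 10^(−n) = n^48 / 10^n → 0.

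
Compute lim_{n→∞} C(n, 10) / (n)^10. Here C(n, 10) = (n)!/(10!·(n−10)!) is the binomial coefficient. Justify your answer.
lim = 1/10! = 1/3628800

With N = n → ∞: C(N, 10) / N^10 = [N(N−1)…(N−9)] / (10! · N^10) = (1/10!) · 1 · (1 − 1/n) · … · (1 − 9/n). Each factor → 1 as N → ∞, so the limit is 1/10! = 1/3628800.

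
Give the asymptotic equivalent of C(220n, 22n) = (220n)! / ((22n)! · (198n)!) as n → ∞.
C(220n, 22n) ~ (10000000000/387420489)^(22n) · sqrt(5/(9π·22n))

Write N = 22n. Apply Stirling to each factorial:
  (10N)! ~ sqrt(2π·10N) · (10N/e)^(10N),
  N! ~ sqrt(2π N) · (N/e)^N,
  (9N)! ~ sqrt(2π·9N) · (9N/e)^(9N).
The exponential factors combine to (10N)^(10N) / (N^N · (9N)^(9N)) = 10^(10N)/9^(9N) = (10^10/9^9)^N = (10000000000/387420489)^N.
The square-root prefactors combine to sqrt(2π·10N) / (sqrt(2π N)·sqrt(2π·9N)) = sqrt(10 / (2π·9·N)) = sqrt(5/(9π·22n)).
Substituting N = 22n: C(220n, 22n) ~ (10000000000/387420489)^(22n) · sqrt(5/(9π·22n)).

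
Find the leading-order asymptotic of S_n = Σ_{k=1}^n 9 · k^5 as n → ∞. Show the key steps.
S_n ~ 3 · n^6 / 2

By integral comparison (Euler-Maclaurin), Σ_{k=1}^n 9 · k^5 = 9 · ∫_0^n x^5 dx + O(n^5) = 9 · n^6/6 = 3 · n^6 / 2 + O(n^5). (Equivalently, Faulhaber's formula gives the same leading term.)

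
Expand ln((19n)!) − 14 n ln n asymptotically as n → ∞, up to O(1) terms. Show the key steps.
ln((19n)!) − 14 n ln n = 5 n ln n + 19(ln 19 − 1) n + (1/2) ln(2π·19n) + O(1/n)

Stirling: ln((19n)!) = 19n ln(19n) − 19n + (1/2) ln(2π·19n) + O(1/n).
Expand 19n ln(19n) = 19n (ln n + ln 19) = 19n ln n + 19n ln 19.
Subtract 14n ln n: leading term is (19 − 14) n ln n = 5 n ln n. The next term is 19n ln 19 − 19n = 19(ln 19 − 1) n. Then the (1/2) ln(2π·19n) correction.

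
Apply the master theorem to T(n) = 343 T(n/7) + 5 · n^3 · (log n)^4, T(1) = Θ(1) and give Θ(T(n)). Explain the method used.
T(n) = Θ(n^3 · (log n)^5)

Here log_7 343 = 3 and f(n) = 5 · n^3 · (log n)^4 = Θ(n^(log_7 343) · (log n)^4). This is the extended Case 2 of the master theorem (f matches the critical exponent up to log factors), giving T(n) = Θ(n^(log_7 343) · (log n)^(4+1)) = Θ(n^3 · (log n)^5).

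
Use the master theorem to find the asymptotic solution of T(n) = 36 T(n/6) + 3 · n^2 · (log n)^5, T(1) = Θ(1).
T(n) = Θ(n^2 · (log n)^6)

Here log_6 36 = 2 and f(n) = 3 · n^2 · (log n)^5 = Θ(n^(log_6 36) · (log n)^5). This is the extended Case 2 of the master theorem (f matches the critical exponent up to log factors), giving T(n) = Θ(n^(log_6 36) · (log n)^(5+1)) = Θ(n^2 · (log n)^6).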